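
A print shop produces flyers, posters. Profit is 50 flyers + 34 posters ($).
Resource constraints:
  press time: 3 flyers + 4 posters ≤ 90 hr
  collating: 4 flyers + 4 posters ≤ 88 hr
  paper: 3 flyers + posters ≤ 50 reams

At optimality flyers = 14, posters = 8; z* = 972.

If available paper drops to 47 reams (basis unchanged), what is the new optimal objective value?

948

At the optimum: press time uses 74 of 90 (slack = 16); collating uses 88 of 88 (binding); paper uses 50 of 50 (binding).
By complementary slackness, y = 0 for the non-binding constraint.
Dual feasibility on the basic columns requires 4·y_collating + 3·y_paper = 50, 4·y_collating + 1·y_paper = 34.
This yields shadow prices y_collating = 6.5, y_paper = 8.
Δz = y_paper·Δb = 8 × (-3) = -24, so new z* = 972 − 24 = 948.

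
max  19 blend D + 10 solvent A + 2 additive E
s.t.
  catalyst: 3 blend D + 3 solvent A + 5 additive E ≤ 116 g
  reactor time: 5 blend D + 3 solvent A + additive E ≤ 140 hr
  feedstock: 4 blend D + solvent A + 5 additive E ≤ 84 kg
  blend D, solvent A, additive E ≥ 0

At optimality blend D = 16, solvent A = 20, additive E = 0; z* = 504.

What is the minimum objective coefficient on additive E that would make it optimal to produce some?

Binding: reactor time and feedstock. Non-binding: catalyst (8 unused).
Since catalyst is not tight, its dual is 0.
From A_Bᵀ y = c: 5·y_reactor time + 4·y_feedstock = 19; 3·y_reactor time + 1·y_feedstock = 10.
→ y_reactor time = 3 and y_feedstock = 1.
additive E enters the basis when its profit ≥ yᵀa₃ = 3·1 + 1·5 = 8.

8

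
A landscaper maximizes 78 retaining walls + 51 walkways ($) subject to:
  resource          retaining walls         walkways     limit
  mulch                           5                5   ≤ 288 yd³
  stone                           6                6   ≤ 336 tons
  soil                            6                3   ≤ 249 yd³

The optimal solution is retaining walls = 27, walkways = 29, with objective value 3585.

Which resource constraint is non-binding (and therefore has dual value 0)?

mulch

mulch: 280/288 (slack 8)
stone: 336/336 (binding)
soil: 249/249 (binding)
By complementary slackness, a constraint with positive slack has shadow price 0 → mulch.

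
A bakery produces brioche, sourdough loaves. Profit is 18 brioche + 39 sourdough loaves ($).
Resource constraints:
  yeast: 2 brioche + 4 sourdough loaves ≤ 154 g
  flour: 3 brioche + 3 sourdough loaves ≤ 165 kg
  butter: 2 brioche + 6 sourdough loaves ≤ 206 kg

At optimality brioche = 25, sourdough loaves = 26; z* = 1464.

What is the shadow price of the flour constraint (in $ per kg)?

Binding: yeast and butter. Non-binding: flour (12 unused).
By complementary slackness, y = 0 for the non-binding constraint.
From A_Bᵀ y = c: 2·y_yeast + 2·y_butter = 18; 4·y_yeast + 6·y_butter = 39.
Solving: y_yeast = 7.5, y_butter = 1.5.
Shadow price of flour = 0.

0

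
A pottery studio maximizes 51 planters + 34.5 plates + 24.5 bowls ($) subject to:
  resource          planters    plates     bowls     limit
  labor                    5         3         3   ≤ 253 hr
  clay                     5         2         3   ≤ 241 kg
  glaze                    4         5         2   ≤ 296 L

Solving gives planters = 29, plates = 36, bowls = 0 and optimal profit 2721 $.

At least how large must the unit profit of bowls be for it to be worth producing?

30

Check each constraint at x*: labor 253/253 (tight); clay 217/241 (slack 24); glaze 296/296 (tight).
Slack constraints have shadow price 0 (complementary slackness).
Dual feasibility on the basic columns requires 5·y_labor + 4·y_glaze = 51, 3·y_labor + 5·y_glaze = 34.5.
This yields shadow prices y_labor = 9, y_glaze = 1.5.
bowls enters the basis when its profit ≥ yᵀa₃ = 9·3 + 1.5·2 = 30.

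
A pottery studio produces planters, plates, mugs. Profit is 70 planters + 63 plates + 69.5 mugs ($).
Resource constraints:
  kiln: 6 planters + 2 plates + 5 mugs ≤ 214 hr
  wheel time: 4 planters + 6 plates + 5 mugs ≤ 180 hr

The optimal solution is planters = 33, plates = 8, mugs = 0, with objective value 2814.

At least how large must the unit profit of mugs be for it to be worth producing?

Both kiln and wheel time are binding at x*.
The binding rows give the dual system: 6·y_kiln + 4·y_wheel time = 70 and 2·y_kiln + 6·y_wheel time = 63.
→ y_kiln = 6 and y_wheel time = 8.5.
mugs enters the basis when its profit ≥ yᵀa₃ = 6·5 + 8.5·5 = 72.5.

72.5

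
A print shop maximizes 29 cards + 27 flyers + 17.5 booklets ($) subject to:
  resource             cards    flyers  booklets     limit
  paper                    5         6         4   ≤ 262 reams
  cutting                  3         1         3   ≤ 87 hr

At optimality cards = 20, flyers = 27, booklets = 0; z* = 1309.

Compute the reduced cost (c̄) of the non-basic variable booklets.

Both paper and cutting are binding at x*.
The binding rows give the dual system: 5·y_paper + 3·y_cutting = 29 and 6·y_paper + 1·y_cutting = 27.
→ y_paper = 4 and y_cutting = 3.
Reduced cost of booklets: c₃ − yᵀa₃ = 17.5 − (4·4 + 3·3) = 17.5 − 25 = -7.5.

-7.5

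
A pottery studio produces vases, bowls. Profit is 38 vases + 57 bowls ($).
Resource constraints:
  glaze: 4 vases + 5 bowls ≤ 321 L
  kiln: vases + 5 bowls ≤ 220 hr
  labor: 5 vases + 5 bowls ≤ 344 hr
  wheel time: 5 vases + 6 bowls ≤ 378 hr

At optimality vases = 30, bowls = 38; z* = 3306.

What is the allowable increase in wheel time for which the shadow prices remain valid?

3.8

Binding constraints: kiln, wheel time. The basis is B = [[1,5],[5,6]] with det -19.
Per unit increase in wheel time, x* moves by d = (0.2632, -0.0526).
The basis stays optimal until labor becomes binding; allowable increase = 3.8 hr.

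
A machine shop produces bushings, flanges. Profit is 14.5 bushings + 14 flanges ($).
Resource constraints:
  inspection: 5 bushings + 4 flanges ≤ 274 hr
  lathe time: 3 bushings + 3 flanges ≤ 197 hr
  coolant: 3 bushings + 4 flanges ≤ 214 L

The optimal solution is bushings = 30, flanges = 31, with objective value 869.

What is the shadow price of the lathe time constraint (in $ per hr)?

At the optimum: inspection uses 274 of 274 (binding); lathe time uses 183 of 197 (slack = 14); coolant uses 214 of 214 (binding).
Slack constraints have shadow price 0 (complementary slackness).
From A_Bᵀ y = c: 5·y_inspection + 3·y_coolant = 14.5; 4·y_inspection + 4·y_coolant = 14.
Solving: y_inspection = 2, y_coolant = 1.5.
Shadow price of lathe time = 0.

0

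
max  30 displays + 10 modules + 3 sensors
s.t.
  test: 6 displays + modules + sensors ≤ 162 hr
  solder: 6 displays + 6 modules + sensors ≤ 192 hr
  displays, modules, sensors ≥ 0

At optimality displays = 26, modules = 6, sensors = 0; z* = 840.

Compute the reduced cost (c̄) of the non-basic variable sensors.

Check each constraint at x*: test 162/162 (tight); solder 192/192 (tight).
Dual feasibility on the basic columns requires 6·y_test + 6·y_solder = 30, 1·y_test + 6·y_solder = 10.
Solving: y_test = 4, y_solder = 1.
Reduced cost of sensors: c₃ − yᵀa₃ = 3 − (4·1 + 1·1) = 3 − 5 = -2.

-2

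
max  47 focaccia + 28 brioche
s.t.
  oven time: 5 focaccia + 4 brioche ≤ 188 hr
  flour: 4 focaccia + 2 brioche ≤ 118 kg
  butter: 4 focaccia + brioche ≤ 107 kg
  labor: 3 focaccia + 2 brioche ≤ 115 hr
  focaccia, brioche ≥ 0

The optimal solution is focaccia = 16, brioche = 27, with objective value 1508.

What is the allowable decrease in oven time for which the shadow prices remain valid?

24

Binding constraints: oven time, flour. The basis is B = [[5,4],[4,2]] with det -6.
Per unit decrease in oven time, x* moves by d = (0.3333, -0.6667).
The basis stays optimal until butter becomes binding; allowable decrease = 24 hr.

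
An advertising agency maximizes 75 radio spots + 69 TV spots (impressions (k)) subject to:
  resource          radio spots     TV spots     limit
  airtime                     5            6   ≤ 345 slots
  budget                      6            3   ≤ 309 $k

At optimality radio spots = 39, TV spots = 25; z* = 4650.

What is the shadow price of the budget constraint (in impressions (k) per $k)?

5

Check each constraint at x*: airtime 345/345 (tight); budget 309/309 (tight).
From A_Bᵀ y = c: 5·y_airtime + 6·y_budget = 75; 6·y_airtime + 3·y_budget = 69.
→ y_airtime = 9 and y_budget = 5.
Shadow price of budget = 5.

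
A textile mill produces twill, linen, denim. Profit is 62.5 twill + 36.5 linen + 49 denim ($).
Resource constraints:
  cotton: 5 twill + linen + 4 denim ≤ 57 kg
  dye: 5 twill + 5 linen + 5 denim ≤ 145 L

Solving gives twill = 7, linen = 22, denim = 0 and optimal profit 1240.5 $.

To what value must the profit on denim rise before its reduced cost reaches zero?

Both cotton and dye are binding at x*.
The binding rows give the dual system: 5·y_cotton + 5·y_dye = 62.5 and 1·y_cotton + 5·y_dye = 36.5.
→ y_cotton = 6.5 and y_dye = 6.
denim enters the basis when its profit ≥ yᵀa₃ = 6.5·4 + 6·5 = 56.

56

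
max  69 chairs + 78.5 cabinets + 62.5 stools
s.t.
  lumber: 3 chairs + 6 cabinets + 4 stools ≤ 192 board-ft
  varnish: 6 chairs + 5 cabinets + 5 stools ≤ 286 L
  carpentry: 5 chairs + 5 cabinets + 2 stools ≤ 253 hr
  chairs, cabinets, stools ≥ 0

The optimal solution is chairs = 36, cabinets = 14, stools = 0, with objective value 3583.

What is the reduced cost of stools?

Binding: lumber and varnish. Non-binding: carpentry (3 unused).
Slack constraints have shadow price 0 (complementary slackness).
Dual feasibility on the basic columns requires 3·y_lumber + 6·y_varnish = 69, 6·y_lumber + 5·y_varnish = 78.5.
Solving: y_lumber = 6, y_varnish = 8.5.
Reduced cost of stools: c₃ − yᵀa₃ = 62.5 − (6·4 + 8.5·5) = 62.5 − 66.5 = -4.

-4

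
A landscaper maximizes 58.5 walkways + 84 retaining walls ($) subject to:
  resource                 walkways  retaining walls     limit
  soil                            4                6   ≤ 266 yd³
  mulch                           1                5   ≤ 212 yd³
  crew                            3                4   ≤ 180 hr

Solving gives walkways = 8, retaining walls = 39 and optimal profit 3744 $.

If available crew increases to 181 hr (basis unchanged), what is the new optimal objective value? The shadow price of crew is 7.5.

3751.5

Δb = 1, so new z* = 3744 + (7.5)·(1) = 3744 + 7.5 = 3751.5.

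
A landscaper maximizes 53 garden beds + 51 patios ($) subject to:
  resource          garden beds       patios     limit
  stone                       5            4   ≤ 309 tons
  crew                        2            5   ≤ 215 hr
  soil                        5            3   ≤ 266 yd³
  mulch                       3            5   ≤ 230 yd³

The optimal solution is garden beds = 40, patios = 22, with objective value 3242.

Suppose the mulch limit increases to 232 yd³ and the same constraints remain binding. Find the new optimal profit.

3254

At the optimum: stone uses 288 of 309 (slack = 21); crew uses 190 of 215 (slack = 25); soil uses 266 of 266 (binding); mulch uses 230 of 230 (binding).
Since stone, crew are not tight, their duals are 0.
Dual feasibility on the basic columns requires 5·y_soil + 3·y_mulch = 53, 3·y_soil + 5·y_mulch = 51.
Solving: y_soil = 7, y_mulch = 6.
Δz = y_mulch·Δb = 6 × (2) = 12, so new z* = 3242 + 12 = 3254.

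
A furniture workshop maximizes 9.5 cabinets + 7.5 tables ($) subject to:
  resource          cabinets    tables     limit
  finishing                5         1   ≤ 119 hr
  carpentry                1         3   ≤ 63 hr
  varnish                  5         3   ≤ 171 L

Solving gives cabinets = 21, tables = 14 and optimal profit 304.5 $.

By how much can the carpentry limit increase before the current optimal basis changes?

Binding constraints: finishing, carpentry. The basis is B = [[5,1],[1,3]] with det 14.
Per unit increase in carpentry, x* moves by d = (-0.0714, 0.3571).
The basis stays optimal until varnish becomes binding; allowable increase = 33.6 hr.

33.6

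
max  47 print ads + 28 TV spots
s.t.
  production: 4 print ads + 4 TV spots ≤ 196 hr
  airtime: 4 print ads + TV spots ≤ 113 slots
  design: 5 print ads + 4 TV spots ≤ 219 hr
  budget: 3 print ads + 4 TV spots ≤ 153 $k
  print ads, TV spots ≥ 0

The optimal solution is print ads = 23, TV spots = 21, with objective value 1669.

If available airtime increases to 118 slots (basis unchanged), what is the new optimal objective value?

At the optimum: production uses 176 of 196 (slack = 20); airtime uses 113 of 113 (binding); design uses 199 of 219 (slack = 20); budget uses 153 of 153 (binding).
Since production, design are not tight, their duals are 0.
From A_Bᵀ y = c: 4·y_airtime + 3·y_budget = 47; 1·y_airtime + 4·y_budget = 28.
This yields shadow prices y_airtime = 8, y_budget = 5.
Δz = y_airtime·Δb = 8 × (5) = 40, so new z* = 1669 + 40 = 1709.

1709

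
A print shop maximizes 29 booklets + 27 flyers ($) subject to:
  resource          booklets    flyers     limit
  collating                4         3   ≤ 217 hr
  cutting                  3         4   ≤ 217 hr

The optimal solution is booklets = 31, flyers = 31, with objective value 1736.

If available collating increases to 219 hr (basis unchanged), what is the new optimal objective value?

Both collating and cutting are binding at x*.
Dual feasibility on the basic columns requires 4·y_collating + 3·y_cutting = 29, 3·y_collating + 4·y_cutting = 27.
This yields shadow prices y_collating = 5, y_cutting = 3.
Δz = y_collating·Δb = 5 × (2) = 10, so new z* = 1736 + 10 = 1746.

1746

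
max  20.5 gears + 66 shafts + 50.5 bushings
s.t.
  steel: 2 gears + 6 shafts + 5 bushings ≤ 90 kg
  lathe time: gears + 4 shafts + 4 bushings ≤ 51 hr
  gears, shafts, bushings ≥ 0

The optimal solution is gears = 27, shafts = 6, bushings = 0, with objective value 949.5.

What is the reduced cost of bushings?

-7.5

Check each constraint at x*: steel 90/90 (tight); lathe time 51/51 (tight).
Dual feasibility on the basic columns requires 2·y_steel + 1·y_lathe time = 20.5, 6·y_steel + 4·y_lathe time = 66.
Solving: y_steel = 8, y_lathe time = 4.5.
Reduced cost of bushings: c₃ − yᵀa₃ = 50.5 − (8·5 + 4.5·4) = 50.5 − 58 = -7.5.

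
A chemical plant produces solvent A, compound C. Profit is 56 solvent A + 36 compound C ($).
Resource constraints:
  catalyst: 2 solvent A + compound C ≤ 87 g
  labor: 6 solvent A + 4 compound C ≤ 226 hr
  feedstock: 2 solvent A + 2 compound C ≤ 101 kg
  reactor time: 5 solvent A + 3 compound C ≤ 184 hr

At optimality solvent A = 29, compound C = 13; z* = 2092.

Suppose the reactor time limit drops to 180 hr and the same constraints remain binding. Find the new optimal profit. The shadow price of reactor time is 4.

2076

Δb = -4, so new z* = 2092 + (4)·(-4) = 2092 − 16 = 2076.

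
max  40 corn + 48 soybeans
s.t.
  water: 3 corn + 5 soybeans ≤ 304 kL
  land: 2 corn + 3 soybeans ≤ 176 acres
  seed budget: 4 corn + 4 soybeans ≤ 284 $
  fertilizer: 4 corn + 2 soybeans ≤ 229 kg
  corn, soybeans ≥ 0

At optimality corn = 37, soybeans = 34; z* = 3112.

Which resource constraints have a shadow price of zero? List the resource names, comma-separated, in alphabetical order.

fertilizer, water

water: 281/304 (slack 23)
land: 176/176 (binding)
seed budget: 284/284 (binding)
fertilizer: 216/229 (slack 13)
By complementary slackness, a constraint with positive slack has shadow price 0 → fertilizer, water.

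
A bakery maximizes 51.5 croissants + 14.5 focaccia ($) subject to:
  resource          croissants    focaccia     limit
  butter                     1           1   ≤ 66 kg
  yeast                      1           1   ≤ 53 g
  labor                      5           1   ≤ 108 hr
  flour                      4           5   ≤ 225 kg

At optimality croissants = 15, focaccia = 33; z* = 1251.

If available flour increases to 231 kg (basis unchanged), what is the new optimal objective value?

1257

Check each constraint at x*: butter 48/66 (slack 18); yeast 48/53 (slack 5); labor 108/108 (tight); flour 225/225 (tight).
Since butter, yeast are not tight, their duals are 0.
Dual feasibility on the basic columns requires 5·y_labor + 4·y_flour = 51.5, 1·y_labor + 5·y_flour = 14.5.
Solving: y_labor = 9.5, y_flour = 1.
Δz = y_flour·Δb = 1 × (6) = 6, so new z* = 1251 + 6 = 1257.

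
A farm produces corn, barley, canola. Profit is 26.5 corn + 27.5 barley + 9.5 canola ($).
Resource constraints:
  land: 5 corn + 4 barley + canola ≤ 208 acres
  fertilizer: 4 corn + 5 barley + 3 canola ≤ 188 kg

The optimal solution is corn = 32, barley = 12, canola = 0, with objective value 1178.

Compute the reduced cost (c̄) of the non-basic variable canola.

At the optimum: land uses 208 of 208 (binding); fertilizer uses 188 of 188 (binding).
The binding rows give the dual system: 5·y_land + 4·y_fertilizer = 26.5 and 4·y_land + 5·y_fertilizer = 27.5.
This yields shadow prices y_land = 2.5, y_fertilizer = 3.5.
Reduced cost of canola: c₃ − yᵀa₃ = 9.5 − (2.5·1 + 3.5·3) = 9.5 − 13 = -3.5.

-3.5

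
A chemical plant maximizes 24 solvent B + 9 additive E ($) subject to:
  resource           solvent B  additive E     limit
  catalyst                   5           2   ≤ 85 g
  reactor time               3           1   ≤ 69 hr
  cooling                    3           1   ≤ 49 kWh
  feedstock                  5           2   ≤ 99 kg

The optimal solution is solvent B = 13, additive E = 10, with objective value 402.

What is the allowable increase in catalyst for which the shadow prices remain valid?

Binding constraints: catalyst, cooling. The basis is B = [[5,2],[3,1]] with det -1.
Per unit increase in catalyst, x* moves by d = (-1, 3).
The basis stays optimal until solvent B reaches 0; allowable increase = 13 g.

13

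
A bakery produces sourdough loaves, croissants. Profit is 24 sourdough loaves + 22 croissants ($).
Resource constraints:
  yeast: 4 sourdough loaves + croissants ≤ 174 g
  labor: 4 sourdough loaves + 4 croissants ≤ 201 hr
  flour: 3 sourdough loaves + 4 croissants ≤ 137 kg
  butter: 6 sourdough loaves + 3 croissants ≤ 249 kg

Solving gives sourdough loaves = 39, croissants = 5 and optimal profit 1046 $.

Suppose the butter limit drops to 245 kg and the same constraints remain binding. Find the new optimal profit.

At the optimum: yeast uses 161 of 174 (slack = 13); labor uses 176 of 201 (slack = 25); flour uses 137 of 137 (binding); butter uses 249 of 249 (binding).
By complementary slackness, y = 0 for the non-binding constraints.
From A_Bᵀ y = c: 3·y_flour + 6·y_butter = 24; 4·y_flour + 3·y_butter = 22.
Solving: y_flour = 4, y_butter = 2.
Δz = y_butter·Δb = 2 × (-4) = -8, so new z* = 1046 − 8 = 1038.

1038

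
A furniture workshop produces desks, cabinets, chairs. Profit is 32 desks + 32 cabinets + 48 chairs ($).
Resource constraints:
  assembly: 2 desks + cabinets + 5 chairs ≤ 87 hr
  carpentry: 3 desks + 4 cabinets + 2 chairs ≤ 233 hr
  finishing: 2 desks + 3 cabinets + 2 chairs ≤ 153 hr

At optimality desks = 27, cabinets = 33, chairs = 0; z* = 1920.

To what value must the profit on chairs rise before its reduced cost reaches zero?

56

Binding: assembly and finishing. Non-binding: carpentry (20 unused).
Slack constraints have shadow price 0 (complementary slackness).
Dual feasibility on the basic columns requires 2·y_assembly + 2·y_finishing = 32, 1·y_assembly + 3·y_finishing = 32.
This yields shadow prices y_assembly = 8, y_finishing = 8.
chairs enters the basis when its profit ≥ yᵀa₃ = 8·5 + 8·2 = 56.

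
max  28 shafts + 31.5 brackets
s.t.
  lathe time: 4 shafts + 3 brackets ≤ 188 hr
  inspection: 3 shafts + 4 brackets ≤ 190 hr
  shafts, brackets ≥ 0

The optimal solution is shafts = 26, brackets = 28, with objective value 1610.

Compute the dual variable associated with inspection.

6

At the optimum: lathe time uses 188 of 188 (binding); inspection uses 190 of 190 (binding).
From A_Bᵀ y = c: 4·y_lathe time + 3·y_inspection = 28; 3·y_lathe time + 4·y_inspection = 31.5.
→ y_lathe time = 2.5 and y_inspection = 6.
Shadow price of inspection = 6.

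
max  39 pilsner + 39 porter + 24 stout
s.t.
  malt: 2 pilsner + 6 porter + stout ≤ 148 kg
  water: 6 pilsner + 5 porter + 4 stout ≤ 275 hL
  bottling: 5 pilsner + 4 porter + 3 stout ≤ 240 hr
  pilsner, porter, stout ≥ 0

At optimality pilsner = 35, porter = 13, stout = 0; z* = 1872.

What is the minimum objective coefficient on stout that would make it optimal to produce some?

Binding: malt and water. Non-binding: bottling (13 unused).
Since bottling is not tight, its dual is 0.
Dual feasibility on the basic columns requires 2·y_malt + 6·y_water = 39, 6·y_malt + 5·y_water = 39.
This yields shadow prices y_malt = 1.5, y_water = 6.
stout enters the basis when its profit ≥ yᵀa₃ = 1.5·1 + 6·4 = 25.5.

25.5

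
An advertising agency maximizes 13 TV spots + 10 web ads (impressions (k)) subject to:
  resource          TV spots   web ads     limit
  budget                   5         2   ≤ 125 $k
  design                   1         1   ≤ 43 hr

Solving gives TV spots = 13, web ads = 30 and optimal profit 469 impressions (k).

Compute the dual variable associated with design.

At the optimum: budget uses 125 of 125 (binding); design uses 43 of 43 (binding).
The binding rows give the dual system: 5·y_budget + 1·y_design = 13 and 2·y_budget + 1·y_design = 10.
Solving: y_budget = 1, y_design = 8.
Shadow price of design = 8.

8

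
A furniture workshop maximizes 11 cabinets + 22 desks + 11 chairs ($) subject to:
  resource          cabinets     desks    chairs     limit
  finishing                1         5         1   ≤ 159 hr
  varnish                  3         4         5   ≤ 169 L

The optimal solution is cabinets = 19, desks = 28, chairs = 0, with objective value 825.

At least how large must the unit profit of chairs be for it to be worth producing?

At the optimum: finishing uses 159 of 159 (binding); varnish uses 169 of 169 (binding).
From A_Bᵀ y = c: 1·y_finishing + 3·y_varnish = 11; 5·y_finishing + 4·y_varnish = 22.
→ y_finishing = 2 and y_varnish = 3.
chairs enters the basis when its profit ≥ yᵀa₃ = 2·1 + 3·5 = 17.

17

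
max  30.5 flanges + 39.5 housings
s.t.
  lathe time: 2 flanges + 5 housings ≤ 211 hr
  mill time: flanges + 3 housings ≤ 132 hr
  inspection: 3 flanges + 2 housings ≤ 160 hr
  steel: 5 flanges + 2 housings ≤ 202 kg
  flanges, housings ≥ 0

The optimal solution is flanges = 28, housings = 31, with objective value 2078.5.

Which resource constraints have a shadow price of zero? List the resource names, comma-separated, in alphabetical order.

lathe time: 211/211 (binding)
mill time: 121/132 (slack 11)
inspection: 146/160 (slack 14)
steel: 202/202 (binding)
By complementary slackness, a constraint with positive slack has shadow price 0 → inspection, mill time.

inspection, mill time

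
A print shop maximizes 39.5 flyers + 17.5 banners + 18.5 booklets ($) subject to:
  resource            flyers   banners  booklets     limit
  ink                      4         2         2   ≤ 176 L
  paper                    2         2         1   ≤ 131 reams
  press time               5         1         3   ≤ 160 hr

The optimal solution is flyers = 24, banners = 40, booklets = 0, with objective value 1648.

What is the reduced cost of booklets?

-2

At the optimum: ink uses 176 of 176 (binding); paper uses 128 of 131 (slack = 3); press time uses 160 of 160 (binding).
By complementary slackness, y = 0 for the non-binding constraint.
From A_Bᵀ y = c: 4·y_ink + 5·y_press time = 39.5; 2·y_ink + 1·y_press time = 17.5.
→ y_ink = 8 and y_press time = 1.5.
Reduced cost of booklets: c₃ − yᵀa₃ = 18.5 − (8·2 + 1.5·3) = 18.5 − 20.5 = -2.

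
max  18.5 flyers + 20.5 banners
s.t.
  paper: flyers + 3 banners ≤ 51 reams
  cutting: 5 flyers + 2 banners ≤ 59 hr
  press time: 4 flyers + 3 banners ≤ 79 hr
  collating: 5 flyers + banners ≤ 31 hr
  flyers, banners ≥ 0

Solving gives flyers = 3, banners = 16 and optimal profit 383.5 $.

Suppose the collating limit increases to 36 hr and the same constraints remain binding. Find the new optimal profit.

Check each constraint at x*: paper 51/51 (tight); cutting 47/59 (slack 12); press time 60/79 (slack 19); collating 31/31 (tight).
Since cutting, press time are not tight, their duals are 0.
Dual feasibility on the basic columns requires 1·y_paper + 5·y_collating = 18.5, 3·y_paper + 1·y_collating = 20.5.
This yields shadow prices y_paper = 6, y_collating = 2.5.
Δz = y_collating·Δb = 2.5 × (5) = 12.5, so new z* = 383.5 + 12.5 = 396.

396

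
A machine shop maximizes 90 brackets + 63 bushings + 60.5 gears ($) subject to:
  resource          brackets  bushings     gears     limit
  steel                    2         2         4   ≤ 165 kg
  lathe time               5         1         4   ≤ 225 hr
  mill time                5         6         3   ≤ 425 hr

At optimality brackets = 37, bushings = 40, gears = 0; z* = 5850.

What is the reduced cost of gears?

-2.5

Check each constraint at x*: steel 154/165 (slack 11); lathe time 225/225 (tight); mill time 425/425 (tight).
Slack constraints have shadow price 0 (complementary slackness).
From A_Bᵀ y = c: 5·y_lathe time + 5·y_mill time = 90; 1·y_lathe time + 6·y_mill time = 63.
→ y_lathe time = 9 and y_mill time = 9.
Reduced cost of gears: c₃ − yᵀa₃ = 60.5 − (9·4 + 9·3) = 60.5 − 63 = -2.5.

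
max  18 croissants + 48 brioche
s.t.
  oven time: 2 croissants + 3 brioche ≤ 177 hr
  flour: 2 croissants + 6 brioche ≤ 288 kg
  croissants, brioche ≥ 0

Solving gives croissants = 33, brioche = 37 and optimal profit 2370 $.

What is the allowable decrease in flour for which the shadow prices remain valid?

Binding constraints: oven time, flour. The basis is B = [[2,3],[2,6]] with det 6.
Per unit decrease in flour, x* moves by d = (0.5, -0.3333).
The basis stays optimal until brioche reaches 0; allowable decrease = 111 kg.

111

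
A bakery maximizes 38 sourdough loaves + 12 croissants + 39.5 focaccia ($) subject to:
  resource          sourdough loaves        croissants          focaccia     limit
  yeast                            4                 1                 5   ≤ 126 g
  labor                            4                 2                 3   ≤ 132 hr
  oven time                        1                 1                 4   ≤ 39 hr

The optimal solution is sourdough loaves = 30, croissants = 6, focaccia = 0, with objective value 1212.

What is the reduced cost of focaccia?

-3

Check each constraint at x*: yeast 126/126 (tight); labor 132/132 (tight); oven time 36/39 (slack 3).
By complementary slackness, y = 0 for the non-binding constraint.
From A_Bᵀ y = c: 4·y_yeast + 4·y_labor = 38; 1·y_yeast + 2·y_labor = 12.
→ y_yeast = 7 and y_labor = 2.5.
Reduced cost of focaccia: c₃ − yᵀa₃ = 39.5 − (7·5 + 2.5·3) = 39.5 − 42.5 = -3.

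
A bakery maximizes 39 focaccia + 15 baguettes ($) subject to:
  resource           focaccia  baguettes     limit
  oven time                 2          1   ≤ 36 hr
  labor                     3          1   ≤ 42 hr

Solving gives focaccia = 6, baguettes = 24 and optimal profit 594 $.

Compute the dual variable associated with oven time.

At the optimum: oven time uses 36 of 36 (binding); labor uses 42 of 42 (binding).
From A_Bᵀ y = c: 2·y_oven time + 3·y_labor = 39; 1·y_oven time + 1·y_labor = 15.
→ y_oven time = 6 and y_labor = 9.
Shadow price of oven time = 6.

6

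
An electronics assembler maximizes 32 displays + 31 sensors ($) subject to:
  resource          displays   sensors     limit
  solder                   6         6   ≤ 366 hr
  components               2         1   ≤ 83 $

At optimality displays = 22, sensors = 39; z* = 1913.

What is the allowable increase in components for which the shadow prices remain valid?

39

Binding constraints: solder, components. The basis is B = [[6,6],[2,1]] with det -6.
Per unit increase in components, x* moves by d = (1, -1).
The basis stays optimal until sensors reaches 0; allowable increase = 39 $.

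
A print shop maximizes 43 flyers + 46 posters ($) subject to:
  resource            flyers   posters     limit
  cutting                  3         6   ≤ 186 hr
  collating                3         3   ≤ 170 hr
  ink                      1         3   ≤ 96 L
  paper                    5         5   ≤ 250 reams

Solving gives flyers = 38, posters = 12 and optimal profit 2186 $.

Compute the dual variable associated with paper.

8

Binding: cutting and paper. Non-binding: collating (20 unused), ink (22 unused).
Slack constraints have shadow price 0 (complementary slackness).
From A_Bᵀ y = c: 3·y_cutting + 5·y_paper = 43; 6·y_cutting + 5·y_paper = 46.
→ y_cutting = 1 and y_paper = 8.
Shadow price of paper = 8.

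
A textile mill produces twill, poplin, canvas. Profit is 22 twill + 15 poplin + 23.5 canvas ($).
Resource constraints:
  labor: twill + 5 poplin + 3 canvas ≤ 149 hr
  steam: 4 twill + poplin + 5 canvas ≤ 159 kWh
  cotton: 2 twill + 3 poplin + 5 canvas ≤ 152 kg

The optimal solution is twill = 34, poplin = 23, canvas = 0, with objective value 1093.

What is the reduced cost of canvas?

-7.5

At the optimum: labor uses 149 of 149 (binding); steam uses 159 of 159 (binding); cotton uses 137 of 152 (slack = 15).
Slack constraints have shadow price 0 (complementary slackness).
The binding rows give the dual system: 1·y_labor + 4·y_steam = 22 and 5·y_labor + 1·y_steam = 15.
This yields shadow prices y_labor = 2, y_steam = 5.
Reduced cost of canvas: c₃ − yᵀa₃ = 23.5 − (2·3 + 5·5) = 23.5 − 31 = -7.5.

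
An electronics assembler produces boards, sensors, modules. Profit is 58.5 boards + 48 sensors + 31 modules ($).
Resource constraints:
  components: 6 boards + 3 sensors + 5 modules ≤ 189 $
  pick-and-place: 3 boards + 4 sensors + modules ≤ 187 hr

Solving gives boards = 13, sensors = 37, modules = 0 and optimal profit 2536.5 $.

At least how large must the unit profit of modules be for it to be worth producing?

37.5

At the optimum: components uses 189 of 189 (binding); pick-and-place uses 187 of 187 (binding).
From A_Bᵀ y = c: 6·y_components + 3·y_pick-and-place = 58.5; 3·y_components + 4·y_pick-and-place = 48.
Solving: y_components = 6, y_pick-and-place = 7.5.
modules enters the basis when its profit ≥ yᵀa₃ = 6·5 + 7.5·1 = 37.5.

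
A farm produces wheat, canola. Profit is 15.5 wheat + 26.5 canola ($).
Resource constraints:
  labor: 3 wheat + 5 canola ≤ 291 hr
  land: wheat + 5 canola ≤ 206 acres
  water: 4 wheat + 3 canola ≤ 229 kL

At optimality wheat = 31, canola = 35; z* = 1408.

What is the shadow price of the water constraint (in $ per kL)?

3

Check each constraint at x*: labor 268/291 (slack 23); land 206/206 (tight); water 229/229 (tight).
By complementary slackness, y = 0 for the non-binding constraint.
From A_Bᵀ y = c: 1·y_land + 4·y_water = 15.5; 5·y_land + 3·y_water = 26.5.
This yields shadow prices y_land = 3.5, y_water = 3.
Shadow price of water = 3.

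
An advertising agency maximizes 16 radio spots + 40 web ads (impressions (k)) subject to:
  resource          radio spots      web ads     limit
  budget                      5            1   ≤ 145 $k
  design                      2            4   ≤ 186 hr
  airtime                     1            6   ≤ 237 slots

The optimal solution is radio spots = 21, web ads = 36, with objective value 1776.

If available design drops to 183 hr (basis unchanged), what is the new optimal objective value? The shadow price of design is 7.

Δb = -3, so new z* = 1776 + (7)·(-3) = 1776 − 21 = 1755.

1755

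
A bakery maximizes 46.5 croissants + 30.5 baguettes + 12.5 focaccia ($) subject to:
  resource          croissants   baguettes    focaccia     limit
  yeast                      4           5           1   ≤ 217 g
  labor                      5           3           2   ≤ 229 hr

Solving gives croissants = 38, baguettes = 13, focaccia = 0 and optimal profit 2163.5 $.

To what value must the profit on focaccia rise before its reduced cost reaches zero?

18

At the optimum: yeast uses 217 of 217 (binding); labor uses 229 of 229 (binding).
From A_Bᵀ y = c: 4·y_yeast + 5·y_labor = 46.5; 5·y_yeast + 3·y_labor = 30.5.
This yields shadow prices y_yeast = 1, y_labor = 8.5.
focaccia enters the basis when its profit ≥ yᵀa₃ = 1·1 + 8.5·2 = 18.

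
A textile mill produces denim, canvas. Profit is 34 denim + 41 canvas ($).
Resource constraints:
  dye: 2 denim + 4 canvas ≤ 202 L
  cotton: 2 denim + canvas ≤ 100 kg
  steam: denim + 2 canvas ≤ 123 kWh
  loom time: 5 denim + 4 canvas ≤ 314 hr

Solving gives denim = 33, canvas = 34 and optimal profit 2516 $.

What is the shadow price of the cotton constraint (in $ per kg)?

Binding: dye and cotton. Non-binding: steam (22 unused), loom time (13 unused).
Since steam, loom time are not tight, their duals are 0.
From A_Bᵀ y = c: 2·y_dye + 2·y_cotton = 34; 4·y_dye + 1·y_cotton = 41.
This yields shadow prices y_dye = 8, y_cotton = 9.
Shadow price of cotton = 9.

9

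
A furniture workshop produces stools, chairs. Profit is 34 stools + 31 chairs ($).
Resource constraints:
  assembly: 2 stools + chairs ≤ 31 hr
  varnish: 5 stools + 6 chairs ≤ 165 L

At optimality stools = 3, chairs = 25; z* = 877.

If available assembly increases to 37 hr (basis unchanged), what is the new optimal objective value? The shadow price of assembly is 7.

Δb = 6, so new z* = 877 + (7)·(6) = 877 + 42 = 919.

919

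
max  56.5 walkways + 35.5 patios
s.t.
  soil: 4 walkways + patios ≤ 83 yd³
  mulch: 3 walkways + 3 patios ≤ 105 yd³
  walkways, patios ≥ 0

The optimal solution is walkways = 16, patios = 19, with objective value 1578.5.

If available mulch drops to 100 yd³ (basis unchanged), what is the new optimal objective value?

At the optimum: soil uses 83 of 83 (binding); mulch uses 105 of 105 (binding).
From A_Bᵀ y = c: 4·y_soil + 3·y_mulch = 56.5; 1·y_soil + 3·y_mulch = 35.5.
Solving: y_soil = 7, y_mulch = 9.5.
Δz = y_mulch·Δb = 9.5 × (-5) = -47.5, so new z* = 1578.5 − 47.5 = 1531.

1531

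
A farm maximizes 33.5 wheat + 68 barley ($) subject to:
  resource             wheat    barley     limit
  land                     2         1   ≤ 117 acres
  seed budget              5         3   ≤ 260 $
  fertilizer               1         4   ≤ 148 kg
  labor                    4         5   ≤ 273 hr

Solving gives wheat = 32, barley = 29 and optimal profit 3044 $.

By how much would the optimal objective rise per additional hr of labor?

6

At the optimum: land uses 93 of 117 (slack = 24); seed budget uses 247 of 260 (slack = 13); fertilizer uses 148 of 148 (binding); labor uses 273 of 273 (binding).
Since land, seed budget are not tight, their duals are 0.
Dual feasibility on the basic columns requires 1·y_fertilizer + 4·y_labor = 33.5, 4·y_fertilizer + 5·y_labor = 68.
Solving: y_fertilizer = 9.5, y_labor = 6.
Shadow price of labor = 6.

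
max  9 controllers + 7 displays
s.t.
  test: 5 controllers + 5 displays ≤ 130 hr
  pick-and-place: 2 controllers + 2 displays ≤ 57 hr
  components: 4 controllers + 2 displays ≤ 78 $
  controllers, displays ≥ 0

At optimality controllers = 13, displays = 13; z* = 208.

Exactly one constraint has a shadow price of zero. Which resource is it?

pick-and-place

test: 130/130 (binding)
pick-and-place: 52/57 (slack 5)
components: 78/78 (binding)
By complementary slackness, a constraint with positive slack has shadow price 0 → pick-and-place.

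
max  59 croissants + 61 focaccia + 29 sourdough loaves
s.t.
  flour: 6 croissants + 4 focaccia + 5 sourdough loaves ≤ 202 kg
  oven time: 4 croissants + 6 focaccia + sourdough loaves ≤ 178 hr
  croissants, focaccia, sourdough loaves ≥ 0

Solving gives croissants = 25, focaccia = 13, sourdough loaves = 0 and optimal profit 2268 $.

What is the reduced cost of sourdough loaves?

-5

Both flour and oven time are binding at x*.
The binding rows give the dual system: 6·y_flour + 4·y_oven time = 59 and 4·y_flour + 6·y_oven time = 61.
Solving: y_flour = 5.5, y_oven time = 6.5.
Reduced cost of sourdough loaves: c₃ − yᵀa₃ = 29 − (5.5·5 + 6.5·1) = 29 − 34 = -5.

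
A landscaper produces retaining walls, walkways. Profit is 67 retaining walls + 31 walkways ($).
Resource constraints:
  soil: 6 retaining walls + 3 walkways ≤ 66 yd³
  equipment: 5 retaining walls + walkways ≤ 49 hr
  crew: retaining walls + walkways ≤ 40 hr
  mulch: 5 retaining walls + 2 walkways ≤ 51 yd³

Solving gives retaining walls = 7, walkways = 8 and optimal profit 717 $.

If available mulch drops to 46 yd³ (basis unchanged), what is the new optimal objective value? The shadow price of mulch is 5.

692

Δb = -5, so new z* = 717 + (5)·(-5) = 717 − 25 = 692.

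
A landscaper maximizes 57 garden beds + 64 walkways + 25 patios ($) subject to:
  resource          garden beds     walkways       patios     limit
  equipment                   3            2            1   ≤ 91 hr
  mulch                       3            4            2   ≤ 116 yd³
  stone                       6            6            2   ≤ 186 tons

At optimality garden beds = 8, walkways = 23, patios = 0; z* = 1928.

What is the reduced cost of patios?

At the optimum: equipment uses 70 of 91 (slack = 21); mulch uses 116 of 116 (binding); stone uses 186 of 186 (binding).
Since equipment is not tight, its dual is 0.
The binding rows give the dual system: 3·y_mulch + 6·y_stone = 57 and 4·y_mulch + 6·y_stone = 64.
This yields shadow prices y_mulch = 7, y_stone = 6.
Reduced cost of patios: c₃ − yᵀa₃ = 25 − (7·2 + 6·2) = 25 − 26 = -1.

-1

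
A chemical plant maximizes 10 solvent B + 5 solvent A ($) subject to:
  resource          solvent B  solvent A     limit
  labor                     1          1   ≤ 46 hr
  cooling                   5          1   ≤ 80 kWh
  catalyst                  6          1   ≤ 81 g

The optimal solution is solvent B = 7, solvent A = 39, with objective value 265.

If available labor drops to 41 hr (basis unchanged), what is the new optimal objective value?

Binding: labor and catalyst. Non-binding: cooling (6 unused).
By complementary slackness, y = 0 for the non-binding constraint.
From A_Bᵀ y = c: 1·y_labor + 6·y_catalyst = 10; 1·y_labor + 1·y_catalyst = 5.
→ y_labor = 4 and y_catalyst = 1.
Δz = y_labor·Δb = 4 × (-5) = -20, so new z* = 265 − 20 = 245.

245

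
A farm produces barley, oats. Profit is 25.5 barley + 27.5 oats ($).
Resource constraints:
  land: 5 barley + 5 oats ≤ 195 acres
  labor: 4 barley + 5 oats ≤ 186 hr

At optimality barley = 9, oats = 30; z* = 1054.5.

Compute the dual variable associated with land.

3.5

Both land and labor are binding at x*.
From A_Bᵀ y = c: 5·y_land + 4·y_labor = 25.5; 5·y_land + 5·y_labor = 27.5.
→ y_land = 3.5 and y_labor = 2.
Shadow price of land = 3.5.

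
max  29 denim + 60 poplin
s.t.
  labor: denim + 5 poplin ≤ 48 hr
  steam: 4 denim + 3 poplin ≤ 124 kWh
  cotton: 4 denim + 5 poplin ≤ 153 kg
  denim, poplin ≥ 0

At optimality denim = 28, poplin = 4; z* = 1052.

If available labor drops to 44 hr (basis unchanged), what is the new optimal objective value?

1016

At the optimum: labor uses 48 of 48 (binding); steam uses 124 of 124 (binding); cotton uses 132 of 153 (slack = 21).
By complementary slackness, y = 0 for the non-binding constraint.
Dual feasibility on the basic columns requires 1·y_labor + 4·y_steam = 29, 5·y_labor + 3·y_steam = 60.
Solving: y_labor = 9, y_steam = 5.
Δz = y_labor·Δb = 9 × (-4) = -36, so new z* = 1052 − 36 = 1016.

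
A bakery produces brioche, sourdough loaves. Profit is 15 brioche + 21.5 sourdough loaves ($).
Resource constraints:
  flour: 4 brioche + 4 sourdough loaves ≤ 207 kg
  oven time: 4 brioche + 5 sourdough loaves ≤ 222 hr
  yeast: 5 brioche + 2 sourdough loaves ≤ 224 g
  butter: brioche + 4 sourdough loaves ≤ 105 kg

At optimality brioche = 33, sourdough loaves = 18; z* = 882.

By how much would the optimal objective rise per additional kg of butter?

At the optimum: flour uses 204 of 207 (slack = 3); oven time uses 222 of 222 (binding); yeast uses 201 of 224 (slack = 23); butter uses 105 of 105 (binding).
Slack constraints have shadow price 0 (complementary slackness).
Dual feasibility on the basic columns requires 4·y_oven time + 1·y_butter = 15, 5·y_oven time + 4·y_butter = 21.5.
This yields shadow prices y_oven time = 3.5, y_butter = 1.
Shadow price of butter = 1.

1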